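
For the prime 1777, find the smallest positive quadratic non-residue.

5

(2/1777) = +1, so 2 is a residue.
(3/1777) = +1, so 3 is a residue.
(4/1777) = +1, so 4 is a residue.
(5/1777) = −1, so 5 is the smallest positive non-residue mod 1777.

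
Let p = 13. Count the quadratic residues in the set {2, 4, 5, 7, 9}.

(2/13) = -1 → non-residue.
(4/13) = +1 → QR.
(5/13) = -1 → non-residue.
(7/13) = -1 → non-residue.
(9/13) = +1 → QR.
Total quadratic residues among the 5: 2.

2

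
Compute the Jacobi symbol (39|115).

Reciprocity: 39 ≡ 3 and 115 ≡ 3 (mod 4), so (39/115) = −(115/39).
Reduce top mod 39: now compute (37/39).
Reciprocity: 37 ≡ 1 and 39 ≡ 3 (mod 4), so (37/39) = +(39/37).
Reduce top mod 37: now compute (2/37).
Pull out 2: since 37 ≡ 5 (mod 8), (2/37) = -1.
Reached (1/37) = 1. Collecting the sign flips along the way, the symbol is +1.

1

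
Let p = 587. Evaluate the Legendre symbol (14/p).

-1

Pull out 2: since 587 ≡ 3 (mod 8), (2/587) = -1.
Reciprocity: 7 ≡ 3 and 587 ≡ 3 (mod 4), so (7/587) = −(587/7).
Reduce top mod 7: now compute (6/7).
Pull out 2: since 7 ≡ 7 (mod 8), (2/7) = +1.
Reciprocity: 3 ≡ 3 and 7 ≡ 3 (mod 4), so (3/7) = −(7/3).
Reduce top mod 3: now compute (1/3).
Reached (1/3) = 1. Collecting the sign flips along the way, the symbol is -1.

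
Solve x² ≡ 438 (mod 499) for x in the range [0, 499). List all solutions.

221, 278

Since 499 ≡ 3 (mod 4), a square root of 438 is 438^((499+1)/4) = 438^125 mod 499.
Repeated squaring: 438^2≡228, 438^4≡88, 438^8≡259, 438^16≡215, 438^32≡317, 438^64≡190 (mod 499).
438^125 = 438^(64+32+16+8+4+1) ≡ 221 (mod 499).
Check: 221² = 48841 ≡ 438 (mod 499). The two roots are 221 and 278.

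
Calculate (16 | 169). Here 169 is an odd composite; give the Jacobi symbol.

Pull out 2^4: since 169 ≡ 1 (mod 8), (2/169) = +1, so (2/169)^4 = +1.
Reached (1/169) = 1. Collecting the sign flips along the way, the symbol is +1.

1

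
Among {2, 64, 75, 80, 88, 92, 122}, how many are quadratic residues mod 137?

(2/137) = +1 → QR.
(64/137) = +1 → QR.
(75/137) = -1 → non-residue.
(80/137) = -1 → non-residue.
(88/137) = +1 → QR.
(92/137) = -1 → non-residue.
(122/137) = +1 → QR.
Total quadratic residues among the 7: 4.

4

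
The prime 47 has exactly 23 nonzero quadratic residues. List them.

Square k = 1,…,23 (k and 47−k give the same square):
1²=1, 2²=4, 3²=9, 4²=16, 5²=25, 6²=36, 7²≡2, 8²≡17, 9²≡34, 10²≡6, 11²≡27, 12²≡3, 13²≡28, 14²≡8, 15²≡37, 16²≡21, 17²≡7, 18²≡42, 19²≡32, 20²≡24, 21²≡18, 22²≡14, 23²≡12 (mod 47).
So the quadratic residues mod 47 are {1, 2, 3, 4, 6, 7, 8, 9, 12, 14, 16, 17, 18, 21, 24, 25, 27, 28, 32, 34, 36, 37, 42}.

1 2 3 4 6 7 8 9 12 14 16 17 18 21 24 25 27 28 32 34 36 37 42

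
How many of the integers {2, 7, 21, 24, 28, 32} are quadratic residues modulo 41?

3

(2/41) = +1 → QR.
(7/41) = -1 → non-residue.
(21/41) = +1 → QR.
(24/41) = -1 → non-residue.
(28/41) = -1 → non-residue.
(32/41) = +1 → QR.
Total quadratic residues among the 6: 3.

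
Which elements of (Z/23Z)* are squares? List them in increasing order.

1,2,3,4,6,8,9,12,13,16,18

Square k = 1,…,11 (k and 23−k give the same square):
1²=1, 2²=4, 3²=9, 4²=16, 5²≡2, 6²≡13, 7²≡3, 8²≡18, 9²≡12, 10²≡8, 11²≡6 (mod 23).
So the quadratic residues mod 23 are {1, 2, 3, 4, 6, 8, 9, 12, 13, 16, 18}.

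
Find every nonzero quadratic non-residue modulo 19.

Square k = 1,…,9 (k and 19−k give the same square):
1²=1, 2²=4, 3²=9, 4²=16, 5²≡6, 6²≡17, 7²≡11, 8²≡7, 9²≡5 (mod 19).
The residues are {1, 4, 5, 6, 7, 9, 11, 16, 17}; the non-residues are the remaining 9 nonzero classes.

2, 3, 8, 10, 12, 13, 14, 15, 18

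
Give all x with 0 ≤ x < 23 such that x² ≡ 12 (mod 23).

9, 14

Since 23 ≡ 3 (mod 4), a square root of 12 is 12^((23+1)/4) = 12^6 mod 23.
Repeated squaring: 12^2≡6, 12^4≡13 (mod 23).
12^6 = 12^(4+2) ≡ 9 (mod 23).
Check: 9² = 81 ≡ 12 (mod 23). The two roots are 9 and 14.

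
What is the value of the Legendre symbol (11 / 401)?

1

Euler's criterion: (11/401) ≡ 11^200 (mod 401).
11^2 ≡ 121 (mod 401)
11^4 ≡ 205 (mod 401)
11^8 ≡ 321 (mod 401)
11^16 ≡ 385 (mod 401)
11^32 ≡ 256 (mod 401)
11^64 ≡ 173 (mod 401)
11^128 ≡ 255 (mod 401)
11^200 = 11^(128+64+8) ≡ 1 (mod 401).
Result is 1, so (11/401) = 1.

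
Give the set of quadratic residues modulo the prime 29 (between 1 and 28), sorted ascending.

Square k = 1,…,14 (k and 29−k give the same square):
1²=1, 2²=4, 3²=9, 4²=16, 5²=25, 6²≡7, 7²≡20, 8²≡6, 9²≡23, 10²≡13, 11²≡5, 12²≡28, 13²≡24, 14²≡22 (mod 29).
So the quadratic residues mod 29 are {1, 4, 5, 6, 7, 9, 13, 16, 20, 22, 23, 24, 25, 28}.

1,4,5,6,7,9,13,16,20,22,23,24,25,28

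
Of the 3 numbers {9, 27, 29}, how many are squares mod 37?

2

(9/37) = +1 → QR.
(27/37) = +1 → QR.
(29/37) = -1 → non-residue.
Total quadratic residues among the 3: 2.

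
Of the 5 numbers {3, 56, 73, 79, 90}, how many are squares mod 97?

3

(3/97) = +1 → QR.
(56/97) = -1 → non-residue.
(73/97) = +1 → QR.
(79/97) = +1 → QR.
(90/97) = -1 → non-residue.
Total quadratic residues among the 5: 3.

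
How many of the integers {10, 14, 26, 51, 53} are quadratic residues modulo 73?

0

(10/73) = -1 → non-residue.
(14/73) = -1 → non-residue.
(26/73) = -1 → non-residue.
(51/73) = -1 → non-residue.
(53/73) = -1 → non-residue.
Total quadratic residues among the 5: 0.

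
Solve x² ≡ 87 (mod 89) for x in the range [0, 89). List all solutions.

89 ≡ 1 (mod 4), so we find a root by search.
Trying successive values, 40² = 1600 ≡ 87 (mod 89). The other root is 89 − 40 = 49.

40, 49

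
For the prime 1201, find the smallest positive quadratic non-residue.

(2/1201) = +1, so 2 is a residue.
(3/1201) = +1, so 3 is a residue.
(4/1201) = +1, so 4 is a residue.
(5/1201) = +1, so 5 is a residue.
(6/1201) = +1, so 6 is a residue.
(7/1201) = +1, so 7 is a residue.
(8/1201) = +1, so 8 is a residue.
(9/1201) = +1, so 9 is a residue.
(10/1201) = +1, so 10 is a residue.
(11/1201) = −1, so 11 is the smallest positive non-residue mod 1201.

11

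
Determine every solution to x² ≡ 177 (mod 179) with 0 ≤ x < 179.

78, 101

Since 179 ≡ 3 (mod 4), a square root of 177 is 177^((179+1)/4) = 177^45 mod 179.
Repeated squaring: 177^2≡4, 177^4≡16, 177^8≡77, 177^16≡22, 177^32≡126 (mod 179).
177^45 = 177^(32+8+4+1) ≡ 101 (mod 179).
Check: 101² = 10201 ≡ 177 (mod 179). The two roots are 78 and 101.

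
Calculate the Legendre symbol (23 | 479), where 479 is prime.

1

Reciprocity: 23 ≡ 3 and 479 ≡ 3 (mod 4), so (23/479) = −(479/23).
Reduce top mod 23: now compute (19/23).
Reciprocity: 19 ≡ 3 and 23 ≡ 3 (mod 4), so (19/23) = −(23/19).
Reduce top mod 19: now compute (4/19).
Pull out 2^2: since 19 ≡ 3 (mod 8), (2/19) = -1, so (2/19)^2 = +1.
Reached (1/19) = 1. Collecting the sign flips along the way, the symbol is +1.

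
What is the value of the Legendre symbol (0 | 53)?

Top reduces to 0: gcd > 1, so the symbol is 0.

0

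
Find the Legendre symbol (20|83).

Euler's criterion: (20/83) ≡ 20^41 (mod 83).
20^2 ≡ 68 (mod 83)
20^4 ≡ 59 (mod 83)
20^8 ≡ 78 (mod 83)
20^16 ≡ 25 (mod 83)
20^32 ≡ 44 (mod 83)
20^41 = 20^(32+8+1) ≡ 82 (mod 83).
Result is 82 ≡ −1, so (20/83) = −1.

-1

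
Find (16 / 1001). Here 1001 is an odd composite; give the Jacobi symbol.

1

Pull out 2^4: since 1001 ≡ 1 (mod 8), (2/1001) = +1, so (2/1001)^4 = +1.
Reached (1/1001) = 1. Collecting the sign flips along the way, the symbol is +1.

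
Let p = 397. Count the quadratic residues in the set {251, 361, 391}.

1

(251/397) = -1 → non-residue.
(361/397) = +1 → QR.
(391/397) = -1 → non-residue.
Total quadratic residues among the 3: 1.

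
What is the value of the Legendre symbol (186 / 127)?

-1

First reduce: 186 ≡ 59 (mod 127).
Reciprocity: 59 ≡ 3 and 127 ≡ 3 (mod 4), so (59/127) = −(127/59).
Reduce top mod 59: now compute (9/59).
Reciprocity: 9 ≡ 1 and 59 ≡ 3 (mod 4), so (9/59) = +(59/9).
Reduce top mod 9: now compute (5/9).
Reciprocity: 5 ≡ 1 and 9 ≡ 1 (mod 4), so (5/9) = +(9/5).
Reduce top mod 5: now compute (4/5).
Pull out 2^2: since 5 ≡ 5 (mod 8), (2/5) = -1, so (2/5)^2 = +1.
Reached (1/5) = 1. Collecting the sign flips along the way, the symbol is -1.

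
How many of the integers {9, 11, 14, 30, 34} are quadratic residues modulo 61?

(9/61) = +1 → QR.
(11/61) = -1 → non-residue.
(14/61) = +1 → QR.
(30/61) = -1 → non-residue.
(34/61) = +1 → QR.
Total quadratic residues among the 5: 3.

3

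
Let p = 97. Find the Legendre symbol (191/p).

First reduce: 191 ≡ 94 (mod 97).
Pull out 2: since 97 ≡ 1 (mod 8), (2/97) = +1.
Reciprocity: 47 ≡ 3 and 97 ≡ 1 (mod 4), so (47/97) = +(97/47).
Reduce top mod 47: now compute (3/47).
Reciprocity: 3 ≡ 3 and 47 ≡ 3 (mod 4), so (3/47) = −(47/3).
Reduce top mod 3: now compute (2/3).
Pull out 2: since 3 ≡ 3 (mod 8), (2/3) = -1.
Reached (1/3) = 1. Collecting the sign flips along the way, the symbol is +1.

1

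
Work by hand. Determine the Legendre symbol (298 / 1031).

-1

Pull out 2: since 1031 ≡ 7 (mod 8), (2/1031) = +1.
Reciprocity: 149 ≡ 1 and 1031 ≡ 3 (mod 4), so (149/1031) = +(1031/149).
Reduce top mod 149: now compute (137/149).
Reciprocity: 137 ≡ 1 and 149 ≡ 1 (mod 4), so (137/149) = +(149/137).
Reduce top mod 137: now compute (12/137).
Pull out 2^2: since 137 ≡ 1 (mod 8), (2/137) = +1, so (2/137)^2 = +1.
Reciprocity: 3 ≡ 3 and 137 ≡ 1 (mod 4), so (3/137) = +(137/3).
Reduce top mod 3: now compute (2/3).
Pull out 2: since 3 ≡ 3 (mod 8), (2/3) = -1.
Reached (1/3) = 1. Collecting the sign flips along the way, the symbol is -1.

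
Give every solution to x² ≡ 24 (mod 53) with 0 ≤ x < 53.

17, 36

53 ≡ 1 (mod 4), so we find a root by search.
Trying successive values, 17² = 289 ≡ 24 (mod 53). The other root is 53 − 17 = 36.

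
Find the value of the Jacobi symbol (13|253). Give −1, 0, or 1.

Reciprocity: 13 ≡ 1 and 253 ≡ 1 (mod 4), so (13/253) = +(253/13).
Reduce top mod 13: now compute (6/13).
Pull out 2: since 13 ≡ 5 (mod 8), (2/13) = -1.
Reciprocity: 3 ≡ 3 and 13 ≡ 1 (mod 4), so (3/13) = +(13/3).
Reduce top mod 3: now compute (1/3).
Reached (1/3) = 1. Collecting the sign flips along the way, the symbol is -1.

-1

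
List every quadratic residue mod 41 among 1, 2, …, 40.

Square k = 1,…,20 (k and 41−k give the same square):
1²=1, 2²=4, 3²=9, 4²=16, 5²=25, 6²=36, 7²≡8, 8²≡23, 9²≡40, 10²≡18, 11²≡39, 12²≡21, 13²≡5, 14²≡32, 15²≡20, 16²≡10, 17²≡2, 18²≡37, 19²≡33, 20²≡31 (mod 41).
So the quadratic residues mod 41 are {1, 2, 4, 5, 8, 9, 10, 16, 18, 20, 21, 23, 25, 31, 32, 33, 36, 37, 39, 40}.

1, 2, 4, 5, 8, 9, 10, 16, 18, 20, 21, 23, 25, 31, 32, 33, 36, 37, 39, 40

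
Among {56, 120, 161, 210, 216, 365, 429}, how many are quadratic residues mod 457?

(56/457) = +1 → QR.
(120/457) = -1 → non-residue.
(161/457) = -1 → non-residue.
(210/457) = -1 → non-residue.
(216/457) = +1 → QR.
(365/457) = -1 → non-residue.
(429/457) = +1 → QR.
Total quadratic residues among the 7: 3.

3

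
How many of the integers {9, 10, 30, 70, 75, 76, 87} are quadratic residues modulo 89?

3

(9/89) = +1 → QR.
(10/89) = +1 → QR.
(30/89) = -1 → non-residue.
(70/89) = -1 → non-residue.
(75/89) = -1 → non-residue.
(76/89) = -1 → non-residue.
(87/89) = +1 → QR.
Total quadratic residues among the 7: 3.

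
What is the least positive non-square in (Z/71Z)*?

7

(2/71) = +1, so 2 is a residue.
(3/71) = +1, so 3 is a residue.
(4/71) = +1, so 4 is a residue.
(5/71) = +1, so 5 is a residue.
(6/71) = +1, so 6 is a residue.
(7/71) = −1, so 7 is the smallest positive non-residue mod 71.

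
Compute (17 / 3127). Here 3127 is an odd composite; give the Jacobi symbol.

Reciprocity: 17 ≡ 1 and 3127 ≡ 3 (mod 4), so (17/3127) = +(3127/17).
Reduce top mod 17: now compute (16/17).
Pull out 2^4: since 17 ≡ 1 (mod 8), (2/17) = +1, so (2/17)^4 = +1.
Reached (1/17) = 1. Collecting the sign flips along the way, the symbol is +1.

1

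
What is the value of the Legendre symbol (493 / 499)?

Euler's criterion: (493/499) ≡ 493^249 (mod 499).
493^2 ≡ 36 (mod 499)
493^4 ≡ 298 (mod 499)
493^8 ≡ 481 (mod 499)
493^16 ≡ 324 (mod 499)
493^32 ≡ 186 (mod 499)
493^64 ≡ 165 (mod 499)
493^128 ≡ 279 (mod 499)
493^249 = 493^(128+64+32+16+8+1) ≡ 498 (mod 499).
Result is 498 ≡ −1, so (493/499) = −1.

-1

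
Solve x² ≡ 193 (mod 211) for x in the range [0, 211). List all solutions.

Since 211 ≡ 3 (mod 4), a square root of 193 is 193^((211+1)/4) = 193^53 mod 211.
Repeated squaring: 193^2≡113, 193^4≡109, 193^8≡65, 193^16≡5, 193^32≡25 (mod 211).
193^53 = 193^(32+16+4+1) ≡ 143 (mod 211).
Check: 143² = 20449 ≡ 193 (mod 211). The two roots are 68 and 143.

68, 143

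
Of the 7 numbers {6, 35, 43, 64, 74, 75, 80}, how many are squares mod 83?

2

(6/83) = -1 → non-residue.
(35/83) = -1 → non-residue.
(43/83) = -1 → non-residue.
(64/83) = +1 → QR.
(74/83) = -1 → non-residue.
(75/83) = +1 → QR.
(80/83) = -1 → non-residue.
Total quadratic residues among the 7: 2.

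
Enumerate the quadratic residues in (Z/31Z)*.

Square k = 1,…,15 (k and 31−k give the same square):
1²=1, 2²=4, 3²=9, 4²=16, 5²=25, 6²≡5, 7²≡18, 8²≡2, 9²≡19, 10²≡7, 11²≡28, 12²≡20, 13²≡14, 14²≡10, 15²≡8 (mod 31).
So the quadratic residues mod 31 are {1, 2, 4, 5, 7, 8, 9, 10, 14, 16, 18, 19, 20, 25, 28}.

1 2 4 5 7 8 9 10 14 16 18 19 20 25 28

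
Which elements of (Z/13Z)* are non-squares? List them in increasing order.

2,5,6,7,8,11

Square k = 1,…,6 (k and 13−k give the same square):
1²=1, 2²=4, 3²=9, 4²≡3, 5²≡12, 6²≡10 (mod 13).
The residues are {1, 3, 4, 9, 10, 12}; the non-residues are the remaining 6 nonzero classes.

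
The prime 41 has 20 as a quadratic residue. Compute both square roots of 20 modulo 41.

15, 26

41 ≡ 1 (mod 4), so we find a root by search.
Trying successive values, 15² = 225 ≡ 20 (mod 41). The other root is 41 − 15 = 26.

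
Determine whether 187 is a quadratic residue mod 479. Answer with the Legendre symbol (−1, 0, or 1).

Euler's criterion: (187/479) ≡ 187^239 (mod 479).
187^2 ≡ 2 (mod 479)
187^4 ≡ 4 (mod 479)
187^8 ≡ 16 (mod 479)
187^16 ≡ 256 (mod 479)
187^32 ≡ 392 (mod 479)
187^64 ≡ 384 (mod 479)
187^128 ≡ 403 (mod 479)
187^239 = 187^(128+64+32+8+4+2+1) ≡ 478 (mod 479).
Result is 478 ≡ −1, so (187/479) = −1.

-1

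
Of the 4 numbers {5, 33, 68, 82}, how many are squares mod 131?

2

(5/131) = +1 → QR.
(33/131) = +1 → QR.
(68/131) = -1 → non-residue.
(82/131) = -1 → non-residue.
Total quadratic residues among the 4: 2.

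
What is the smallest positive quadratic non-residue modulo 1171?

(2/1171) = −1, so 2 is the smallest positive non-residue mod 1171.

2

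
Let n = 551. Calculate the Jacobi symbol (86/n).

-1

Pull out 2: since 551 ≡ 7 (mod 8), (2/551) = +1.
Reciprocity: 43 ≡ 3 and 551 ≡ 3 (mod 4), so (43/551) = −(551/43).
Reduce top mod 43: now compute (35/43).
Reciprocity: 35 ≡ 3 and 43 ≡ 3 (mod 4), so (35/43) = −(43/35).
Reduce top mod 35: now compute (8/35).
Pull out 2^3: since 35 ≡ 3 (mod 8), (2/35) = -1, so (2/35)^3 = -1.
Reached (1/35) = 1. Collecting the sign flips along the way, the symbol is -1.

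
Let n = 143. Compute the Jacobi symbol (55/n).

Reciprocity: 55 ≡ 3 and 143 ≡ 3 (mod 4), so (55/143) = −(143/55).
Reduce top mod 55: now compute (33/55).
Reciprocity: 33 ≡ 1 and 55 ≡ 3 (mod 4), so (33/55) = +(55/33).
Reduce top mod 33: now compute (22/33).
Pull out 2: since 33 ≡ 1 (mod 8), (2/33) = +1.
Reciprocity: 11 ≡ 3 and 33 ≡ 1 (mod 4), so (11/33) = +(33/11).
Reduce top mod 11: now compute (0/11).
Top reduces to 0: gcd > 1, so the symbol is 0.

0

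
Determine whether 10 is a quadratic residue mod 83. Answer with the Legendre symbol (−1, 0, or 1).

Euler's criterion: (10/83) ≡ 10^41 (mod 83).
10^2 ≡ 17 (mod 83)
10^4 ≡ 40 (mod 83)
10^8 ≡ 23 (mod 83)
10^16 ≡ 31 (mod 83)
10^32 ≡ 48 (mod 83)
10^41 = 10^(32+8+1) ≡ 1 (mod 83).
Result is 1, so (10/83) = 1.

1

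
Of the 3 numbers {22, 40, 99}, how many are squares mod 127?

(22/127) = +1 → QR.
(40/127) = -1 → non-residue.
(99/127) = +1 → QR.
Total quadratic residues among the 3: 2.

2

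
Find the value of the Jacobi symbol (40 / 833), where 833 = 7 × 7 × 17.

-1

Pull out 2^3: since 833 ≡ 1 (mod 8), (2/833) = +1, so (2/833)^3 = +1.
Reciprocity: 5 ≡ 1 and 833 ≡ 1 (mod 4), so (5/833) = +(833/5).
Reduce top mod 5: now compute (3/5).
Reciprocity: 3 ≡ 3 and 5 ≡ 1 (mod 4), so (3/5) = +(5/3).
Reduce top mod 3: now compute (2/3).
Pull out 2: since 3 ≡ 3 (mod 8), (2/3) = -1.
Reached (1/3) = 1. Collecting the sign flips along the way, the symbol is -1.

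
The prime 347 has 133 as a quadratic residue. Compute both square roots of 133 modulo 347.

39, 308

Since 347 ≡ 3 (mod 4), a square root of 133 is 133^((347+1)/4) = 133^87 mod 347.
Repeated squaring: 133^2≡339, 133^4≡64, 133^8≡279, 133^16≡113, 133^32≡277, 133^64≡42 (mod 347).
133^87 = 133^(64+16+4+2+1) ≡ 39 (mod 347).
Check: 39² = 1521 ≡ 133 (mod 347). The two roots are 39 and 308.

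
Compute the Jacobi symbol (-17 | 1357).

-1

First reduce: -17 ≡ 1340 (mod 1357).
Pull out 2^2: since 1357 ≡ 5 (mod 8), (2/1357) = -1, so (2/1357)^2 = +1.
Reciprocity: 335 ≡ 3 and 1357 ≡ 1 (mod 4), so (335/1357) = +(1357/335).
Reduce top mod 335: now compute (17/335).
Reciprocity: 17 ≡ 1 and 335 ≡ 3 (mod 4), so (17/335) = +(335/17).
Reduce top mod 17: now compute (12/17).
Pull out 2^2: since 17 ≡ 1 (mod 8), (2/17) = +1, so (2/17)^2 = +1.
Reciprocity: 3 ≡ 3 and 17 ≡ 1 (mod 4), so (3/17) = +(17/3).
Reduce top mod 3: now compute (2/3).
Pull out 2: since 3 ≡ 3 (mod 8), (2/3) = -1.
Reached (1/3) = 1. Collecting the sign flips along the way, the symbol is -1.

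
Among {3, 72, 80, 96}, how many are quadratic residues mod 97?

3

(3/97) = +1 → QR.
(72/97) = +1 → QR.
(80/97) = -1 → non-residue.
(96/97) = +1 → QR.
Total quadratic residues among the 4: 3.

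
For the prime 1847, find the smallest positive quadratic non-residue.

5

(2/1847) = +1, so 2 is a residue.
(3/1847) = +1, so 3 is a residue.
(4/1847) = +1, so 4 is a residue.
(5/1847) = −1, so 5 is the smallest positive non-residue mod 1847.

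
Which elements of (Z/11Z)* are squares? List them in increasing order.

Square k = 1,…,5 (k and 11−k give the same square):
1²=1, 2²=4, 3²=9, 4²≡5, 5²≡3 (mod 11).
So the quadratic residues mod 11 are {1, 3, 4, 5, 9}.

1,3,4,5,9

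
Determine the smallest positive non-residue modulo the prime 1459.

2

(2/1459) = −1, so 2 is the smallest positive non-residue mod 1459.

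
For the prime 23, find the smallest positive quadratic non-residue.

5

(2/23) = +1, so 2 is a residue.
(3/23) = +1, so 3 is a residue.
(4/23) = +1, so 4 is a residue.
(5/23) = −1, so 5 is the smallest positive non-residue mod 23.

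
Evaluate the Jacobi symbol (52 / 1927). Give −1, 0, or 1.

1

Pull out 2^2: since 1927 ≡ 7 (mod 8), (2/1927) = +1, so (2/1927)^2 = +1.
Reciprocity: 13 ≡ 1 and 1927 ≡ 3 (mod 4), so (13/1927) = +(1927/13).
Reduce top mod 13: now compute (3/13).
Reciprocity: 3 ≡ 3 and 13 ≡ 1 (mod 4), so (3/13) = +(13/3).
Reduce top mod 3: now compute (1/3).
Reached (1/3) = 1. Collecting the sign flips along the way, the symbol is +1.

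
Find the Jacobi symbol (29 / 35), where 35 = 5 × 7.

Reciprocity: 29 ≡ 1 and 35 ≡ 3 (mod 4), so (29/35) = +(35/29).
Reduce top mod 29: now compute (6/29).
Pull out 2: since 29 ≡ 5 (mod 8), (2/29) = -1.
Reciprocity: 3 ≡ 3 and 29 ≡ 1 (mod 4), so (3/29) = +(29/3).
Reduce top mod 3: now compute (2/3).
Pull out 2: since 3 ≡ 3 (mod 8), (2/3) = -1.
Reached (1/3) = 1. Collecting the sign flips along the way, the symbol is +1.

1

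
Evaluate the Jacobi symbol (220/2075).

0

Pull out 2^2: since 2075 ≡ 3 (mod 8), (2/2075) = -1, so (2/2075)^2 = +1.
Reciprocity: 55 ≡ 3 and 2075 ≡ 3 (mod 4), so (55/2075) = −(2075/55).
Reduce top mod 55: now compute (40/55).
Pull out 2^3: since 55 ≡ 7 (mod 8), (2/55) = +1, so (2/55)^3 = +1.
Reciprocity: 5 ≡ 1 and 55 ≡ 3 (mod 4), so (5/55) = +(55/5).
Reduce top mod 5: now compute (0/5).
Top reduces to 0: gcd > 1, so the symbol is 0.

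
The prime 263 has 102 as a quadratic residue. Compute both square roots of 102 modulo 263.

75, 188

Since 263 ≡ 3 (mod 4), a square root of 102 is 102^((263+1)/4) = 102^66 mod 263.
Repeated squaring: 102^2≡147, 102^4≡43, 102^8≡8, 102^16≡64, 102^32≡151, 102^64≡183 (mod 263).
102^66 = 102^(64+2) ≡ 75 (mod 263).
Check: 75² = 5625 ≡ 102 (mod 263). The two roots are 75 and 188.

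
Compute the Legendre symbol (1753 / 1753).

0

First reduce: 1753 ≡ 0 (mod 1753).
Top reduces to 0: gcd > 1, so the symbol is 0.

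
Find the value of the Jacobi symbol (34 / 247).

1

Pull out 2: since 247 ≡ 7 (mod 8), (2/247) = +1.
Reciprocity: 17 ≡ 1 and 247 ≡ 3 (mod 4), so (17/247) = +(247/17).
Reduce top mod 17: now compute (9/17).
Reciprocity: 9 ≡ 1 and 17 ≡ 1 (mod 4), so (9/17) = +(17/9).
Reduce top mod 9: now compute (8/9).
Pull out 2^3: since 9 ≡ 1 (mod 8), (2/9) = +1, so (2/9)^3 = +1.
Reached (1/9) = 1. Collecting the sign flips along the way, the symbol is +1.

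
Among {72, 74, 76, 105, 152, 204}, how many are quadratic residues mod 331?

3

(72/331) = -1 → non-residue.
(74/331) = +1 → QR.
(76/331) = +1 → QR.
(105/331) = +1 → QR.
(152/331) = -1 → non-residue.
(204/331) = -1 → non-residue.
Total quadratic residues among the 6: 3.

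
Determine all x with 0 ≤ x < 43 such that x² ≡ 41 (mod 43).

Since 43 ≡ 3 (mod 4), a square root of 41 is 41^((43+1)/4) = 41^11 mod 43.
Repeated squaring: 41^2≡4, 41^4≡16, 41^8≡41 (mod 43).
41^11 = 41^(8+2+1) ≡ 16 (mod 43).
Check: 16² = 256 ≡ 41 (mod 43). The two roots are 16 and 27.

16, 27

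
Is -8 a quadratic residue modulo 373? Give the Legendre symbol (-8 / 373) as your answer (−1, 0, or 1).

-1

First reduce: -8 ≡ 365 (mod 373).
Reciprocity: 365 ≡ 1 and 373 ≡ 1 (mod 4), so (365/373) = +(373/365).
Reduce top mod 365: now compute (8/365).
Pull out 2^3: since 365 ≡ 5 (mod 8), (2/365) = -1, so (2/365)^3 = -1.
Reached (1/365) = 1. Collecting the sign flips along the way, the symbol is -1.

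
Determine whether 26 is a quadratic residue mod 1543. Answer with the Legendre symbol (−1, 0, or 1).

Pull out 2: since 1543 ≡ 7 (mod 8), (2/1543) = +1.
Reciprocity: 13 ≡ 1 and 1543 ≡ 3 (mod 4), so (13/1543) = +(1543/13).
Reduce top mod 13: now compute (9/13).
Reciprocity: 9 ≡ 1 and 13 ≡ 1 (mod 4), so (9/13) = +(13/9).
Reduce top mod 9: now compute (4/9).
Pull out 2^2: since 9 ≡ 1 (mod 8), (2/9) = +1, so (2/9)^2 = +1.
Reached (1/9) = 1. Collecting the sign flips along the way, the symbol is +1.

1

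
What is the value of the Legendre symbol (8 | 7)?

First reduce: 8 ≡ 1 (mod 7).
Reached (1/7) = 1. Collecting the sign flips along the way, the symbol is +1.

1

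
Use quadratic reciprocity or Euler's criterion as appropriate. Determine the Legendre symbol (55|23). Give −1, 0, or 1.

1

First reduce: 55 ≡ 9 (mod 23).
Reciprocity: 9 ≡ 1 and 23 ≡ 3 (mod 4), so (9/23) = +(23/9).
Reduce top mod 9: now compute (5/9).
Reciprocity: 5 ≡ 1 and 9 ≡ 1 (mod 4), so (5/9) = +(9/5).
Reduce top mod 5: now compute (4/5).
Pull out 2^2: since 5 ≡ 5 (mod 8), (2/5) = -1, so (2/5)^2 = +1.
Reached (1/5) = 1. Collecting the sign flips along the way, the symbol is +1.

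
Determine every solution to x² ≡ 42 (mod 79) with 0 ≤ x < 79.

Since 79 ≡ 3 (mod 4), a square root of 42 is 42^((79+1)/4) = 42^20 mod 79.
Repeated squaring: 42^2≡26, 42^4≡44, 42^8≡40, 42^16≡20 (mod 79).
42^20 = 42^(16+4) ≡ 11 (mod 79).
Check: 11² = 121 ≡ 42 (mod 79). The two roots are 11 and 68.

11, 68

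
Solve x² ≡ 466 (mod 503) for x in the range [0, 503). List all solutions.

Since 503 ≡ 3 (mod 4), a square root of 466 is 466^((503+1)/4) = 466^126 mod 503.
Repeated squaring: 466^2≡363, 466^4≡486, 466^8≡289, 466^16≡23, 466^32≡26, 466^64≡173 (mod 503).
466^126 = 466^(64+32+16+8+4+2) ≡ 300 (mod 503).
Check: 300² = 90000 ≡ 466 (mod 503). The two roots are 203 and 300.

203, 300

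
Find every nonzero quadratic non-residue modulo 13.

Square k = 1,…,6 (k and 13−k give the same square):
1²=1, 2²=4, 3²=9, 4²≡3, 5²≡12, 6²≡10 (mod 13).
The residues are {1, 3, 4, 9, 10, 12}; the non-residues are the remaining 6 nonzero classes.

2 5 6 7 8 11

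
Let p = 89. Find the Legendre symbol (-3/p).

First reduce: -3 ≡ 86 (mod 89).
Pull out 2: since 89 ≡ 1 (mod 8), (2/89) = +1.
Reciprocity: 43 ≡ 3 and 89 ≡ 1 (mod 4), so (43/89) = +(89/43).
Reduce top mod 43: now compute (3/43).
Reciprocity: 3 ≡ 3 and 43 ≡ 3 (mod 4), so (3/43) = −(43/3).
Reduce top mod 3: now compute (1/3).
Reached (1/3) = 1. Collecting the sign flips along the way, the symbol is -1.

-1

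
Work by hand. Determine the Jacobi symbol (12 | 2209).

Pull out 2^2: since 2209 ≡ 1 (mod 8), (2/2209) = +1, so (2/2209)^2 = +1.
Reciprocity: 3 ≡ 3 and 2209 ≡ 1 (mod 4), so (3/2209) = +(2209/3).
Reduce top mod 3: now compute (1/3).
Reached (1/3) = 1. Collecting the sign flips along the way, the symbol is +1.

1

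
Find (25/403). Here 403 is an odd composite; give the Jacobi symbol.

1

Reciprocity: 25 ≡ 1 and 403 ≡ 3 (mod 4), so (25/403) = +(403/25).
Reduce top mod 25: now compute (3/25).
Reciprocity: 3 ≡ 3 and 25 ≡ 1 (mod 4), so (3/25) = +(25/3).
Reduce top mod 3: now compute (1/3).
Reached (1/3) = 1. Collecting the sign flips along the way, the symbol is +1.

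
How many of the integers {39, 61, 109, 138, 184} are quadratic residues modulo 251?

1

(39/251) = +1 → QR.
(61/251) = -1 → non-residue.
(109/251) = -1 → non-residue.
(138/251) = -1 → non-residue.
(184/251) = -1 → non-residue.
Total quadratic residues among the 5: 1.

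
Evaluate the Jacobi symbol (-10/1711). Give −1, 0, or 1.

-1

First reduce: -10 ≡ 1701 (mod 1711).
Reciprocity: 1701 ≡ 1 and 1711 ≡ 3 (mod 4), so (1701/1711) = +(1711/1701).
Reduce top mod 1701: now compute (10/1701).
Pull out 2: since 1701 ≡ 5 (mod 8), (2/1701) = -1.
Reciprocity: 5 ≡ 1 and 1701 ≡ 1 (mod 4), so (5/1701) = +(1701/5).
Reduce top mod 5: now compute (1/5).
Reached (1/5) = 1. Collecting the sign flips along the way, the symbol is -1.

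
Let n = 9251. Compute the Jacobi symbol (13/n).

Reciprocity: 13 ≡ 1 and 9251 ≡ 3 (mod 4), so (13/9251) = +(9251/13).
Reduce top mod 13: now compute (8/13).
Pull out 2^3: since 13 ≡ 5 (mod 8), (2/13) = -1, so (2/13)^3 = -1.
Reached (1/13) = 1. Collecting the sign flips along the way, the symbol is -1.

-1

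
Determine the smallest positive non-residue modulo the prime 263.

(2/263) = +1, so 2 is a residue.
(3/263) = +1, so 3 is a residue.
(4/263) = +1, so 4 is a residue.
(5/263) = −1, so 5 is the smallest positive non-residue mod 263.

5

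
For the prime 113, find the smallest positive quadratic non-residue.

3

(2/113) = +1, so 2 is a residue.
(3/113) = −1, so 3 is the smallest positive non-residue mod 113.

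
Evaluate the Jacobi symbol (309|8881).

Reciprocity: 309 ≡ 1 and 8881 ≡ 1 (mod 4), so (309/8881) = +(8881/309).
Reduce top mod 309: now compute (229/309).
Reciprocity: 229 ≡ 1 and 309 ≡ 1 (mod 4), so (229/309) = +(309/229).
Reduce top mod 229: now compute (80/229).
Pull out 2^4: since 229 ≡ 5 (mod 8), (2/229) = -1, so (2/229)^4 = +1.
Reciprocity: 5 ≡ 1 and 229 ≡ 1 (mod 4), so (5/229) = +(229/5).
Reduce top mod 5: now compute (4/5).
Pull out 2^2: since 5 ≡ 5 (mod 8), (2/5) = -1, so (2/5)^2 = +1.
Reached (1/5) = 1. Collecting the sign flips along the way, the symbol is +1.

1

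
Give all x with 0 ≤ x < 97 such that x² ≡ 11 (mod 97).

97 ≡ 1 (mod 4), so we find a root by search.
Trying successive values, 37² = 1369 ≡ 11 (mod 97). The other root is 97 − 37 = 60.

37, 60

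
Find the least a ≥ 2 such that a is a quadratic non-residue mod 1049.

3

(2/1049) = +1, so 2 is a residue.
(3/1049) = −1, so 3 is the smallest positive non-residue mod 1049.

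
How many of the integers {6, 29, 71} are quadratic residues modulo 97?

1

(6/97) = +1 → QR.
(29/97) = -1 → non-residue.
(71/97) = -1 → non-residue.
Total quadratic residues among the 3: 1.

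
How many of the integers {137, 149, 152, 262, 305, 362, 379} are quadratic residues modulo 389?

(137/389) = +1 → QR.
(149/389) = -1 → non-residue.
(152/389) = -1 → non-residue.
(262/389) = +1 → QR.
(305/389) = -1 → non-residue.
(362/389) = -1 → non-residue.
(379/389) = -1 → non-residue.
Total quadratic residues among the 7: 2.

2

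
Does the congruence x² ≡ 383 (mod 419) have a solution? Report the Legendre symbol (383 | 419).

Reciprocity: 383 ≡ 3 and 419 ≡ 3 (mod 4), so (383/419) = −(419/383).
Reduce top mod 383: now compute (36/383).
Pull out 2^2: since 383 ≡ 7 (mod 8), (2/383) = +1, so (2/383)^2 = +1.
Reciprocity: 9 ≡ 1 and 383 ≡ 3 (mod 4), so (9/383) = +(383/9).
Reduce top mod 9: now compute (5/9).
Reciprocity: 5 ≡ 1 and 9 ≡ 1 (mod 4), so (5/9) = +(9/5).
Reduce top mod 5: now compute (4/5).
Pull out 2^2: since 5 ≡ 5 (mod 8), (2/5) = -1, so (2/5)^2 = +1.
Reached (1/5) = 1. Collecting the sign flips along the way, the symbol is -1.

-1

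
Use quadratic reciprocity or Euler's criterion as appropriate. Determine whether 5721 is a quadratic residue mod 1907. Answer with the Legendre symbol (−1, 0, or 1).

0

First reduce: 5721 ≡ 0 (mod 1907).
Top reduces to 0: gcd > 1, so the symbol is 0.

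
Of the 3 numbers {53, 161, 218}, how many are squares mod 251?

2

(53/251) = -1 → non-residue.
(161/251) = +1 → QR.
(218/251) = +1 → QR.
Total quadratic residues among the 3: 2.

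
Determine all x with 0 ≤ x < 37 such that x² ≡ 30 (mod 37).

37 ≡ 1 (mod 4), so we find a root by search.
Trying successive values, 17² = 289 ≡ 30 (mod 37). The other root is 37 − 17 = 20.

17, 20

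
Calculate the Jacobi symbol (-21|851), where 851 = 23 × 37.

1

First reduce: -21 ≡ 830 (mod 851).
Pull out 2: since 851 ≡ 3 (mod 8), (2/851) = -1.
Reciprocity: 415 ≡ 3 and 851 ≡ 3 (mod 4), so (415/851) = −(851/415).
Reduce top mod 415: now compute (21/415).
Reciprocity: 21 ≡ 1 and 415 ≡ 3 (mod 4), so (21/415) = +(415/21).
Reduce top mod 21: now compute (16/21).
Pull out 2^4: since 21 ≡ 5 (mod 8), (2/21) = -1, so (2/21)^4 = +1.
Reached (1/21) = 1. Collecting the sign flips along the way, the symbol is +1.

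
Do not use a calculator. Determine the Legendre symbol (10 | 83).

1

Pull out 2: since 83 ≡ 3 (mod 8), (2/83) = -1.
Reciprocity: 5 ≡ 1 and 83 ≡ 3 (mod 4), so (5/83) = +(83/5).
Reduce top mod 5: now compute (3/5).
Reciprocity: 3 ≡ 3 and 5 ≡ 1 (mod 4), so (3/5) = +(5/3).
Reduce top mod 3: now compute (2/3).
Pull out 2: since 3 ≡ 3 (mod 8), (2/3) = -1.
Reached (1/3) = 1. Collecting the sign flips along the way, the symbol is +1.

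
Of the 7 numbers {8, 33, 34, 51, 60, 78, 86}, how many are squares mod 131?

3

(8/131) = -1 → non-residue.
(33/131) = +1 → QR.
(34/131) = +1 → QR.
(51/131) = -1 → non-residue.
(60/131) = +1 → QR.
(78/131) = -1 → non-residue.
(86/131) = -1 → non-residue.
Total quadratic residues among the 7: 3.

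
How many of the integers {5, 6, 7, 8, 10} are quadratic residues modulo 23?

(5/23) = -1 → non-residue.
(6/23) = +1 → QR.
(7/23) = -1 → non-residue.
(8/23) = +1 → QR.
(10/23) = -1 → non-residue.
Total quadratic residues among the 5: 2.

2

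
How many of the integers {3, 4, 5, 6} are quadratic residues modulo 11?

(3/11) = +1 → QR.
(4/11) = +1 → QR.
(5/11) = +1 → QR.
(6/11) = -1 → non-residue.
Total quadratic residues among the 4: 3.

3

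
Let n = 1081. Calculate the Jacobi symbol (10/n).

1

Pull out 2: since 1081 ≡ 1 (mod 8), (2/1081) = +1.
Reciprocity: 5 ≡ 1 and 1081 ≡ 1 (mod 4), so (5/1081) = +(1081/5).
Reduce top mod 5: now compute (1/5).
Reached (1/5) = 1. Collecting the sign flips along the way, the symbol is +1.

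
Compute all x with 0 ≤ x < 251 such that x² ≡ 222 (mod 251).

67, 184

Since 251 ≡ 3 (mod 4), a square root of 222 is 222^((251+1)/4) = 222^63 mod 251.
Repeated squaring: 222^2≡88, 222^4≡214, 222^8≡114, 222^16≡195, 222^32≡124 (mod 251).
222^63 = 222^(32+16+8+4+2+1) ≡ 67 (mod 251).
Check: 67² = 4489 ≡ 222 (mod 251). The two roots are 67 and 184.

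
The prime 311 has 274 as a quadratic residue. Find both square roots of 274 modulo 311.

98, 213

Since 311 ≡ 3 (mod 4), a square root of 274 is 274^((311+1)/4) = 274^78 mod 311.
Repeated squaring: 274^2≡125, 274^4≡75, 274^8≡27, 274^16≡107, 274^32≡253, 274^64≡254 (mod 311).
274^78 = 274^(64+8+4+2) ≡ 98 (mod 311).
Check: 98² = 9604 ≡ 274 (mod 311). The two roots are 98 and 213.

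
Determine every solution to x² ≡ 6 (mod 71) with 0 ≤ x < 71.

19, 52

Since 71 ≡ 3 (mod 4), a square root of 6 is 6^((71+1)/4) = 6^18 mod 71.
Repeated squaring: 6^2≡36, 6^4≡18, 6^8≡40, 6^16≡38 (mod 71).
6^18 = 6^(16+2) ≡ 19 (mod 71).
Check: 19² = 361 ≡ 6 (mod 71). The two roots are 19 and 52.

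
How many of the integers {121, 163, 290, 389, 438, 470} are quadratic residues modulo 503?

(121/503) = +1 → QR.
(163/503) = -1 → non-residue.
(290/503) = +1 → QR.
(389/503) = +1 → QR.
(438/503) = +1 → QR.
(470/503) = -1 → non-residue.
Total quadratic residues among the 6: 4.

4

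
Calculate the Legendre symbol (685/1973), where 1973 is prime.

1

Reciprocity: 685 ≡ 1 and 1973 ≡ 1 (mod 4), so (685/1973) = +(1973/685).
Reduce top mod 685: now compute (603/685).
Reciprocity: 603 ≡ 3 and 685 ≡ 1 (mod 4), so (603/685) = +(685/603).
Reduce top mod 603: now compute (82/603).
Pull out 2: since 603 ≡ 3 (mod 8), (2/603) = -1.
Reciprocity: 41 ≡ 1 and 603 ≡ 3 (mod 4), so (41/603) = +(603/41).
Reduce top mod 41: now compute (29/41).
Reciprocity: 29 ≡ 1 and 41 ≡ 1 (mod 4), so (29/41) = +(41/29).
Reduce top mod 29: now compute (12/29).
Pull out 2^2: since 29 ≡ 5 (mod 8), (2/29) = -1, so (2/29)^2 = +1.
Reciprocity: 3 ≡ 3 and 29 ≡ 1 (mod 4), so (3/29) = +(29/3).
Reduce top mod 3: now compute (2/3).
Pull out 2: since 3 ≡ 3 (mod 8), (2/3) = -1.
Reached (1/3) = 1. Collecting the sign flips along the way, the symbol is +1.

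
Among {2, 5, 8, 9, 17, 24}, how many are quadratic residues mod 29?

3

(2/29) = -1 → non-residue.
(5/29) = +1 → QR.
(8/29) = -1 → non-residue.
(9/29) = +1 → QR.
(17/29) = -1 → non-residue.
(24/29) = +1 → QR.
Total quadratic residues among the 6: 3.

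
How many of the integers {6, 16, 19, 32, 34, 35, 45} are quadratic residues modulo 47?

4

(6/47) = +1 → QR.
(16/47) = +1 → QR.
(19/47) = -1 → non-residue.
(32/47) = +1 → QR.
(34/47) = +1 → QR.
(35/47) = -1 → non-residue.
(45/47) = -1 → non-residue.
Total quadratic residues among the 7: 4.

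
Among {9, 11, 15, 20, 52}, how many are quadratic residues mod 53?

(9/53) = +1 → QR.
(11/53) = +1 → QR.
(15/53) = +1 → QR.
(20/53) = -1 → non-residue.
(52/53) = +1 → QR.
Total quadratic residues among the 5: 4.

4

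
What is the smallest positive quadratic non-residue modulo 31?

3

(2/31) = +1, so 2 is a residue.
(3/31) = −1, so 3 is the smallest positive non-residue mod 31.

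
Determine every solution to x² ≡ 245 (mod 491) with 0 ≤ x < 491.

Since 491 ≡ 3 (mod 4), a square root of 245 is 245^((491+1)/4) = 245^123 mod 491.
Repeated squaring: 245^2≡123, 245^4≡399, 245^8≡117, 245^16≡432, 245^32≡44, 245^64≡463 (mod 491).
245^123 = 245^(64+32+16+8+2+1) ≡ 444 (mod 491).
Check: 444² = 197136 ≡ 245 (mod 491). The two roots are 47 and 444.

47, 444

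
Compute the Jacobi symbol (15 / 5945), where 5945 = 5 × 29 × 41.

Reciprocity: 15 ≡ 3 and 5945 ≡ 1 (mod 4), so (15/5945) = +(5945/15).
Reduce top mod 15: now compute (5/15).
Reciprocity: 5 ≡ 1 and 15 ≡ 3 (mod 4), so (5/15) = +(15/5).
Reduce top mod 5: now compute (0/5).
Top reduces to 0: gcd > 1, so the symbol is 0.

0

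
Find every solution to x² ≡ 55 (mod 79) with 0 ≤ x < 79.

23, 56

Since 79 ≡ 3 (mod 4), a square root of 55 is 55^((79+1)/4) = 55^20 mod 79.
Repeated squaring: 55^2≡23, 55^4≡55, 55^8≡23, 55^16≡55 (mod 79).
55^20 = 55^(16+4) ≡ 23 (mod 79).
Check: 23² = 529 ≡ 55 (mod 79). The two roots are 23 and 56.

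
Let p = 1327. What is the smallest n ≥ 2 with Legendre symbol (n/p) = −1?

(2/1327) = +1, so 2 is a residue.
(3/1327) = −1, so 3 is the smallest positive non-residue mod 1327.

3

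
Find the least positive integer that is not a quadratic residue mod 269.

(2/269) = −1, so 2 is the smallest positive non-residue mod 269.

2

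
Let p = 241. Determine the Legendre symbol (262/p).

-1

First reduce: 262 ≡ 21 (mod 241).
Reciprocity: 21 ≡ 1 and 241 ≡ 1 (mod 4), so (21/241) = +(241/21).
Reduce top mod 21: now compute (10/21).
Pull out 2: since 21 ≡ 5 (mod 8), (2/21) = -1.
Reciprocity: 5 ≡ 1 and 21 ≡ 1 (mod 4), so (5/21) = +(21/5).
Reduce top mod 5: now compute (1/5).
Reached (1/5) = 1. Collecting the sign flips along the way, the symbol is -1.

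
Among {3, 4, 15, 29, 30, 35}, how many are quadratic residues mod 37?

3

(3/37) = +1 → QR.
(4/37) = +1 → QR.
(15/37) = -1 → non-residue.
(29/37) = -1 → non-residue.
(30/37) = +1 → QR.
(35/37) = -1 → non-residue.
Total quadratic residues among the 6: 3.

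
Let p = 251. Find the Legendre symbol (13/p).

1

Reciprocity: 13 ≡ 1 and 251 ≡ 3 (mod 4), so (13/251) = +(251/13).
Reduce top mod 13: now compute (4/13).
Pull out 2^2: since 13 ≡ 5 (mod 8), (2/13) = -1, so (2/13)^2 = +1.
Reached (1/13) = 1. Collecting the sign flips along the way, the symbol is +1.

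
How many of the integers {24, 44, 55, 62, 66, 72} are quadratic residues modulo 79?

(24/79) = -1 → non-residue.
(44/79) = +1 → QR.
(55/79) = +1 → QR.
(62/79) = +1 → QR.
(66/79) = -1 → non-residue.
(72/79) = +1 → QR.
Total quadratic residues among the 6: 4.

4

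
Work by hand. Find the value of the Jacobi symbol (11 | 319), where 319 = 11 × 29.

Reciprocity: 11 ≡ 3 and 319 ≡ 3 (mod 4), so (11/319) = −(319/11).
Reduce top mod 11: now compute (0/11).
Top reduces to 0: gcd > 1, so the symbol is 0.

0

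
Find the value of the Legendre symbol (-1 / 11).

First reduce: -1 ≡ 10 (mod 11).
Pull out 2: since 11 ≡ 3 (mod 8), (2/11) = -1.
Reciprocity: 5 ≡ 1 and 11 ≡ 3 (mod 4), so (5/11) = +(11/5).
Reduce top mod 5: now compute (1/5).
Reached (1/5) = 1. Collecting the sign flips along the way, the symbol is -1.

-1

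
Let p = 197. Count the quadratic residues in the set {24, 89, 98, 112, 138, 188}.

(24/197) = +1 → QR.
(89/197) = -1 → non-residue.
(98/197) = -1 → non-residue.
(112/197) = +1 → QR.
(138/197) = +1 → QR.
(188/197) = +1 → QR.
Total quadratic residues among the 6: 4.

4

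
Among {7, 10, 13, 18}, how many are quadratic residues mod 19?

(7/19) = +1 → QR.
(10/19) = -1 → non-residue.
(13/19) = -1 → non-residue.
(18/19) = -1 → non-residue.
Total quadratic residues among the 4: 1.

1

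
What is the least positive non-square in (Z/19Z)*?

2

(2/19) = −1, so 2 is the smallest positive non-residue mod 19.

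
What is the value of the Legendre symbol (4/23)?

Euler's criterion: (4/23) ≡ 4^11 (mod 23).
4^2 ≡ 16 (mod 23)
4^4 ≡ 3 (mod 23)
4^8 ≡ 9 (mod 23)
4^11 = 4^(8+2+1) ≡ 1 (mod 23).
Result is 1, so (4/23) = 1.

1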